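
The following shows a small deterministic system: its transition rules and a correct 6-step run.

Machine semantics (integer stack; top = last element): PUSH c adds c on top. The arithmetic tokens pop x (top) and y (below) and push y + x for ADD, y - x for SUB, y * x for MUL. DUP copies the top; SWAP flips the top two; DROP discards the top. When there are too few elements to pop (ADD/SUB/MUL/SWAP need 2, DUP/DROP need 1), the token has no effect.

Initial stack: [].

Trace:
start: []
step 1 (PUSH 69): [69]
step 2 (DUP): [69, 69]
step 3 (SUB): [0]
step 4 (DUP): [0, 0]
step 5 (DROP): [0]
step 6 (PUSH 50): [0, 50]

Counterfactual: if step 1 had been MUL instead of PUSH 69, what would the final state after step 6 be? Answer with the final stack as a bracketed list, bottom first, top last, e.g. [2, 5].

(re-executing from step 1 with the substitution; state before step 1: [])
step 1 (MUL): []
step 2 (DUP): []
step 3 (SUB): []
step 4 (DUP): []
step 5 (DROP): []
step 6 (PUSH 50): [50]

[50]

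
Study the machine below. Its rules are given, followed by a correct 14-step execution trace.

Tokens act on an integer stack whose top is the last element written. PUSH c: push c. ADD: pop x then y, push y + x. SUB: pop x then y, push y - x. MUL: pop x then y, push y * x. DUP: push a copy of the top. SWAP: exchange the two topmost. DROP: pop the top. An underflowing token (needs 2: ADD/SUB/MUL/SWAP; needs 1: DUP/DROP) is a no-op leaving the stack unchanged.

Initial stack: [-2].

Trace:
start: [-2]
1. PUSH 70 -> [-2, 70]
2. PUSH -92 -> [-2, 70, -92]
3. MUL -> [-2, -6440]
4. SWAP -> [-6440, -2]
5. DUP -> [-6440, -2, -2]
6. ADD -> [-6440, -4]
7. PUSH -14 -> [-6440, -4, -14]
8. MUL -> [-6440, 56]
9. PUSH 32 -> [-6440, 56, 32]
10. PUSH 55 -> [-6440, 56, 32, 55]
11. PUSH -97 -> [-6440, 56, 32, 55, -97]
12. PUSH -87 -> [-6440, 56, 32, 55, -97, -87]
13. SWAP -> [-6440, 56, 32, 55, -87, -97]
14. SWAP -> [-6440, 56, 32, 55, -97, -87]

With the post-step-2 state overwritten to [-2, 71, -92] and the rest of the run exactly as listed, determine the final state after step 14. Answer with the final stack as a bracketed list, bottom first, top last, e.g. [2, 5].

state after step 2 := [-2, 71, -92]
3. MUL -> [-2, -6532]
4. SWAP -> [-6532, -2]
5. DUP -> [-6532, -2, -2]
6. ADD -> [-6532, -4]
7. PUSH -14 -> [-6532, -4, -14]
8. MUL -> [-6532, 56]
9. PUSH 32 -> [-6532, 56, 32]
10. PUSH 55 -> [-6532, 56, 32, 55]
11. PUSH -97 -> [-6532, 56, 32, 55, -97]
12. PUSH -87 -> [-6532, 56, 32, 55, -97, -87]
13. SWAP -> [-6532, 56, 32, 55, -87, -97]
14. SWAP -> [-6532, 56, 32, 55, -97, -87]

[-6532, 56, 32, 55, -97, -87]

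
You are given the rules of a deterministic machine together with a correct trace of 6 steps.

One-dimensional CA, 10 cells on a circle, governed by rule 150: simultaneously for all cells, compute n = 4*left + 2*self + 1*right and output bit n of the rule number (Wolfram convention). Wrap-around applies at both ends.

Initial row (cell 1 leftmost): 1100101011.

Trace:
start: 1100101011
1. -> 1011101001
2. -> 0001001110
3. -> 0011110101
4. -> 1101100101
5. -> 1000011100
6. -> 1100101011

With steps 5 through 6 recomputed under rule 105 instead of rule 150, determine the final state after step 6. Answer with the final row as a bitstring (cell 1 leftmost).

1100101011

(re-executing steps 5..6 under rule 105; state before step 5: 1101100101)
5. -> 0111100011
6. -> 1100101011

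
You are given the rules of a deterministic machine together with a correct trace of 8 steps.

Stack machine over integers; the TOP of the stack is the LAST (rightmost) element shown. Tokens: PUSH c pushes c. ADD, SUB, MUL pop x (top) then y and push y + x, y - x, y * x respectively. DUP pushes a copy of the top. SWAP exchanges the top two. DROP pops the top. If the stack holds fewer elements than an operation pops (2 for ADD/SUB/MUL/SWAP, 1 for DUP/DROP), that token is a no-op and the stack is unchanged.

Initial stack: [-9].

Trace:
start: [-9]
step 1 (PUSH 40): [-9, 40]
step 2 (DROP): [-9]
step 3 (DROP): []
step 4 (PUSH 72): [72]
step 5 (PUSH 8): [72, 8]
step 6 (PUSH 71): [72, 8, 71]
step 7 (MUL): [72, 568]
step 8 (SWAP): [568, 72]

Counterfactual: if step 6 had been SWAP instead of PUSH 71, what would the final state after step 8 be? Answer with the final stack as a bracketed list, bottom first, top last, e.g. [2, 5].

(re-executing from step 6 with the substitution; state before step 6: [72, 8])
step 6 (SWAP): [8, 72]
step 7 (MUL): [576]
step 8 (SWAP): [576]

[576]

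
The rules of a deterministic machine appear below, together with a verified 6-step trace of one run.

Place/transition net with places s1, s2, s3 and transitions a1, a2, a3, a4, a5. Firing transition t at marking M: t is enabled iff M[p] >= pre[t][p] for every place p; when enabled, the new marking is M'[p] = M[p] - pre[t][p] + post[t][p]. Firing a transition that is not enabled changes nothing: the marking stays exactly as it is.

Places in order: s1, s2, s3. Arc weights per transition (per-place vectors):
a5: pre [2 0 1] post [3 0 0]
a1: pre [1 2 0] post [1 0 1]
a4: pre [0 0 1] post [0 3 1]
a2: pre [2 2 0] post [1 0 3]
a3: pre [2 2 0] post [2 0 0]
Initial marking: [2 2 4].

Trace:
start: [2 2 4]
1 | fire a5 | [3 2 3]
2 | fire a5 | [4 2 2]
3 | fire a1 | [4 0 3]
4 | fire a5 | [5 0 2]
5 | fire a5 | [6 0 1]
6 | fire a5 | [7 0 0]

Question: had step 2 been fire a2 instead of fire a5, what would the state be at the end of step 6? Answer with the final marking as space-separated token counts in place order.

5 0 3

(re-executing from step 2 with the substitution; state before step 2: [3 2 3])
2 | fire a2 | [2 0 6]
3 | fire a1 | [2 0 6]
4 | fire a5 | [3 0 5]
5 | fire a5 | [4 0 4]
6 | fire a5 | [5 0 3]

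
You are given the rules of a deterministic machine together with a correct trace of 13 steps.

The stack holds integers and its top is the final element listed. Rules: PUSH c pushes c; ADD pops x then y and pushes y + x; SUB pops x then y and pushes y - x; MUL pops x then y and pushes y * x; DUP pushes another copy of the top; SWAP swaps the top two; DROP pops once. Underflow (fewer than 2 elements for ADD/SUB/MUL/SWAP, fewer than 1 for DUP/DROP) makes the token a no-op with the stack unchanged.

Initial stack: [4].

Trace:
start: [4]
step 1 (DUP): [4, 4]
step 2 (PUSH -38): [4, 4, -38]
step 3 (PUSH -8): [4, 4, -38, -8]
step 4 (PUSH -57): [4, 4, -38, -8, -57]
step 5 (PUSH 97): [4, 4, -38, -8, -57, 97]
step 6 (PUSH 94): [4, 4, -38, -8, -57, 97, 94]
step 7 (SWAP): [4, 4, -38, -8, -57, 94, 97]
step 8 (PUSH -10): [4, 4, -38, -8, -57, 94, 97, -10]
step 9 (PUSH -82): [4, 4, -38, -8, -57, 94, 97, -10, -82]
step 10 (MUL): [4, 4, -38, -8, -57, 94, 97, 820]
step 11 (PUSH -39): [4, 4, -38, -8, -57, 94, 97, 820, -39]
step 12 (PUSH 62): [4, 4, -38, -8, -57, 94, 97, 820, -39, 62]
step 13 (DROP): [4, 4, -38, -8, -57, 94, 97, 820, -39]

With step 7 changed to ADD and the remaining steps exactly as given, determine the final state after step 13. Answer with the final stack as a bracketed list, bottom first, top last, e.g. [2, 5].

(re-executing from step 7 with the substitution; state before step 7: [4, 4, -38, -8, -57, 97, 94])
step 7 (ADD): [4, 4, -38, -8, -57, 191]
step 8 (PUSH -10): [4, 4, -38, -8, -57, 191, -10]
step 9 (PUSH -82): [4, 4, -38, -8, -57, 191, -10, -82]
step 10 (MUL): [4, 4, -38, -8, -57, 191, 820]
step 11 (PUSH -39): [4, 4, -38, -8, -57, 191, 820, -39]
step 12 (PUSH 62): [4, 4, -38, -8, -57, 191, 820, -39, 62]
step 13 (DROP): [4, 4, -38, -8, -57, 191, 820, -39]

[4, 4, -38, -8, -57, 191, 820, -39]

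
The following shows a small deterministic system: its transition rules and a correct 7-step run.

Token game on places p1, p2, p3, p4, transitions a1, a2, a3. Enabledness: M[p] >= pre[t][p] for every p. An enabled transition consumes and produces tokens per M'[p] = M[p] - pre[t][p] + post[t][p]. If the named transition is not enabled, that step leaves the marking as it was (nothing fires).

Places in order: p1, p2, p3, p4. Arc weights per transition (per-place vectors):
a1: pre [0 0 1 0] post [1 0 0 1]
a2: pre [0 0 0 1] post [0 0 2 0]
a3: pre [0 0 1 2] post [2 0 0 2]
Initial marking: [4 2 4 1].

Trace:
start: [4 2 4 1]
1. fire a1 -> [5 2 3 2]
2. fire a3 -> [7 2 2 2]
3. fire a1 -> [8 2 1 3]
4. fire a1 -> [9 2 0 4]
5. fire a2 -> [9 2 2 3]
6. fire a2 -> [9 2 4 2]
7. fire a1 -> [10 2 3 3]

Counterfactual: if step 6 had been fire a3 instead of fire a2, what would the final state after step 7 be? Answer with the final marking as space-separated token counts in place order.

(re-executing from step 6 with the substitution; state before step 6: [9 2 2 3])
6. fire a3 -> [11 2 1 3]
7. fire a1 -> [12 2 0 4]

12 2 0 4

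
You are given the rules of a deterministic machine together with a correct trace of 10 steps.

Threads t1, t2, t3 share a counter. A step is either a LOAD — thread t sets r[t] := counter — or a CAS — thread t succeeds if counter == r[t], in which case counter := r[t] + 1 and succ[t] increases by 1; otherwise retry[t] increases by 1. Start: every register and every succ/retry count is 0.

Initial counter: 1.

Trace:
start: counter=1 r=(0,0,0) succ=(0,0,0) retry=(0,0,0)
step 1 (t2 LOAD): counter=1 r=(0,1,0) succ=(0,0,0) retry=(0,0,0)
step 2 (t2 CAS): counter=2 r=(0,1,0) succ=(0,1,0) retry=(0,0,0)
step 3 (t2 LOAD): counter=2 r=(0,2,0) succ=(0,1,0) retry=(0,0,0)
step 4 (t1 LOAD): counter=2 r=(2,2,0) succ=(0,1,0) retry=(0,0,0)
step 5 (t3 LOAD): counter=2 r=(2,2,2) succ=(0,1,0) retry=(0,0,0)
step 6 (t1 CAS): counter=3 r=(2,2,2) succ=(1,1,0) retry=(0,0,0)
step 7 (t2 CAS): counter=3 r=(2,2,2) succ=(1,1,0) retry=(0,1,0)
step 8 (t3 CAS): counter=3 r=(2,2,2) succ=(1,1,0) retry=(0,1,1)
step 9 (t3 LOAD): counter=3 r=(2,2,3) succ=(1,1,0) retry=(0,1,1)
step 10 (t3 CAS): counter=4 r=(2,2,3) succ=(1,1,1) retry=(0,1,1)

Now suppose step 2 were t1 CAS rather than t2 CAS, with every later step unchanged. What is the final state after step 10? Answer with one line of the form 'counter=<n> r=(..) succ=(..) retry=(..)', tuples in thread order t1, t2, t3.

counter=3 r=(1,1,2) succ=(1,0,1) retry=(1,1,1)

(re-executing from step 2 with the substitution; state before step 2: counter=1 r=(0,1,0) succ=(0,0,0) retry=(0,0,0))
step 2 (t1 CAS): counter=1 r=(0,1,0) succ=(0,0,0) retry=(1,0,0)
step 3 (t2 LOAD): counter=1 r=(0,1,0) succ=(0,0,0) retry=(1,0,0)
step 4 (t1 LOAD): counter=1 r=(1,1,0) succ=(0,0,0) retry=(1,0,0)
step 5 (t3 LOAD): counter=1 r=(1,1,1) succ=(0,0,0) retry=(1,0,0)
step 6 (t1 CAS): counter=2 r=(1,1,1) succ=(1,0,0) retry=(1,0,0)
step 7 (t2 CAS): counter=2 r=(1,1,1) succ=(1,0,0) retry=(1,1,0)
step 8 (t3 CAS): counter=2 r=(1,1,1) succ=(1,0,0) retry=(1,1,1)
step 9 (t3 LOAD): counter=2 r=(1,1,2) succ=(1,0,0) retry=(1,1,1)
step 10 (t3 CAS): counter=3 r=(1,1,2) succ=(1,0,1) retry=(1,1,1)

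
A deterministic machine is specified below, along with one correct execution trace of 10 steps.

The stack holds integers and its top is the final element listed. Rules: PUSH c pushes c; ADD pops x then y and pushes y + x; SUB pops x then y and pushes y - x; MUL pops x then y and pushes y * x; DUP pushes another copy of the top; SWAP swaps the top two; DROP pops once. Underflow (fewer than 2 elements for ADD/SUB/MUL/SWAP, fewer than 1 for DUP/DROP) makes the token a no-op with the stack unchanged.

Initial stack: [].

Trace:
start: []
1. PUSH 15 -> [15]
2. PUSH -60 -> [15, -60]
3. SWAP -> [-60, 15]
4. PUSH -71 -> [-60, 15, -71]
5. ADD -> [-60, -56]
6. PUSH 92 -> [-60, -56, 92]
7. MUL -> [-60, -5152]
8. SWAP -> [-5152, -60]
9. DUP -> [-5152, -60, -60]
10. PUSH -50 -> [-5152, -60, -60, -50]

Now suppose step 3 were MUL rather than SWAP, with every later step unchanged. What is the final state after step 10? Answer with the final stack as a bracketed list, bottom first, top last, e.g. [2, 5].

(re-executing from step 3 with the substitution; state before step 3: [15, -60])
3. MUL -> [-900]
4. PUSH -71 -> [-900, -71]
5. ADD -> [-971]
6. PUSH 92 -> [-971, 92]
7. MUL -> [-89332]
8. SWAP -> [-89332]
9. DUP -> [-89332, -89332]
10. PUSH -50 -> [-89332, -89332, -50]

[-89332, -89332, -50]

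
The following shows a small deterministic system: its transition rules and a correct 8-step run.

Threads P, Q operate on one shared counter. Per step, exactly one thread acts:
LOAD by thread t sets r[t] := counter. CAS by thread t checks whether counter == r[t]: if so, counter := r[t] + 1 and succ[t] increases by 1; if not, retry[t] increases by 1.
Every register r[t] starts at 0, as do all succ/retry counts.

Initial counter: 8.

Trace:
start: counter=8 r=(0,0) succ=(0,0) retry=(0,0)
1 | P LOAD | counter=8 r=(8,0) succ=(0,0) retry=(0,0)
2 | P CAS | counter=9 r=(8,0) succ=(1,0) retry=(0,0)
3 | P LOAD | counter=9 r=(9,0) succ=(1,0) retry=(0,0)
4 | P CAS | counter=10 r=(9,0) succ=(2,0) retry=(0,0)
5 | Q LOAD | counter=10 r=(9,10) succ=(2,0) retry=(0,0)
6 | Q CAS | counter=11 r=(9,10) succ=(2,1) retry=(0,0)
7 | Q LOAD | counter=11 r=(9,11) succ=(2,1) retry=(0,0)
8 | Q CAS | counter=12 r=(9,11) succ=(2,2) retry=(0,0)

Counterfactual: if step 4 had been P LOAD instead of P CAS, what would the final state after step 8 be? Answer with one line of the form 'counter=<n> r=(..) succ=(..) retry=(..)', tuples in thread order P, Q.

(re-executing from step 4 with the substitution; state before step 4: counter=9 r=(9,0) succ=(1,0) retry=(0,0))
4 | P LOAD | counter=9 r=(9,0) succ=(1,0) retry=(0,0)
5 | Q LOAD | counter=9 r=(9,9) succ=(1,0) retry=(0,0)
6 | Q CAS | counter=10 r=(9,9) succ=(1,1) retry=(0,0)
7 | Q LOAD | counter=10 r=(9,10) succ=(1,1) retry=(0,0)
8 | Q CAS | counter=11 r=(9,10) succ=(1,2) retry=(0,0)

counter=11 r=(9,10) succ=(1,2) retry=(0,0)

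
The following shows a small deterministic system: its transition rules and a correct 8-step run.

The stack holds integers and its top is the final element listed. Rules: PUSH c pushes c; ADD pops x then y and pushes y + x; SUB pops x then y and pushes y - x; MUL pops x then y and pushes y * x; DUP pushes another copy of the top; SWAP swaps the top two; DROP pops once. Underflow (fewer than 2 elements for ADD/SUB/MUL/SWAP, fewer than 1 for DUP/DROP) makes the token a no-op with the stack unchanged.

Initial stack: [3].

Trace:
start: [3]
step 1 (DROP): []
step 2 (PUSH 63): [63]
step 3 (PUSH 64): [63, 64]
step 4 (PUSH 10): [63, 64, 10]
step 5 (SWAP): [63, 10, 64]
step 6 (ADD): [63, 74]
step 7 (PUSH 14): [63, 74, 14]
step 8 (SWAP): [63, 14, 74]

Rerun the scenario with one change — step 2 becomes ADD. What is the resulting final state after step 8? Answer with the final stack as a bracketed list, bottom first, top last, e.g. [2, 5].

[14, 74]

(re-executing from step 2 with the substitution; state before step 2: [])
step 2 (ADD): []
step 3 (PUSH 64): [64]
step 4 (PUSH 10): [64, 10]
step 5 (SWAP): [10, 64]
step 6 (ADD): [74]
step 7 (PUSH 14): [74, 14]
step 8 (SWAP): [14, 74]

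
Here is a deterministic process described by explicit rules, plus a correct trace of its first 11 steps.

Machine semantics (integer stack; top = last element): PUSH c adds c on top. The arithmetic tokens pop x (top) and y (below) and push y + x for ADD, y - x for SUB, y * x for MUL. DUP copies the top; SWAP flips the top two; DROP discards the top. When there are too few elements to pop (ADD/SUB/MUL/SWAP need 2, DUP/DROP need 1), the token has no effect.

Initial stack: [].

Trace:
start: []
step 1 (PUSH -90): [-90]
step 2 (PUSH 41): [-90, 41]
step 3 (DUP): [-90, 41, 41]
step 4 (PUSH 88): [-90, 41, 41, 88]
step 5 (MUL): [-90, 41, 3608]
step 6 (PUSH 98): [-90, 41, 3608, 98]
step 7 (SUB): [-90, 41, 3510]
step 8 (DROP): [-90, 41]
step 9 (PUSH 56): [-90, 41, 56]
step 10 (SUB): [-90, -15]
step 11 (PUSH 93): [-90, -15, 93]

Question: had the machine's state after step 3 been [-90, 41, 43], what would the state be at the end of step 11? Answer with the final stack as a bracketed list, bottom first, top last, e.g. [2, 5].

[-90, -15, 93]

state after step 3 := [-90, 41, 43]
step 4 (PUSH 88): [-90, 41, 43, 88]
step 5 (MUL): [-90, 41, 3784]
step 6 (PUSH 98): [-90, 41, 3784, 98]
step 7 (SUB): [-90, 41, 3686]
step 8 (DROP): [-90, 41]
step 9 (PUSH 56): [-90, 41, 56]
step 10 (SUB): [-90, -15]
step 11 (PUSH 93): [-90, -15, 93]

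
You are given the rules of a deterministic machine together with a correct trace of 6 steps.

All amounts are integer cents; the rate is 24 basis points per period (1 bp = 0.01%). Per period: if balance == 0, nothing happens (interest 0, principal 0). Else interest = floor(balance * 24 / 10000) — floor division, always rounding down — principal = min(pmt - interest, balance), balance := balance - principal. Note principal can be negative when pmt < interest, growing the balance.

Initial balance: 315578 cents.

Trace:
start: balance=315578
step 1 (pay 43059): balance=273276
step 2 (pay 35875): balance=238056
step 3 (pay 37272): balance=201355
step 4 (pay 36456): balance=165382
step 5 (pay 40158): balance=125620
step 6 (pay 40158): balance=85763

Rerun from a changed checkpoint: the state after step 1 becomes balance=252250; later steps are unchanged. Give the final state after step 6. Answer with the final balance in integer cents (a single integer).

64484

state after step 1 := balance=252250
step 2 (pay 35875): balance=216980
step 3 (pay 37272): balance=180228
step 4 (pay 36456): balance=144204
step 5 (pay 40158): balance=104392
step 6 (pay 40158): balance=64484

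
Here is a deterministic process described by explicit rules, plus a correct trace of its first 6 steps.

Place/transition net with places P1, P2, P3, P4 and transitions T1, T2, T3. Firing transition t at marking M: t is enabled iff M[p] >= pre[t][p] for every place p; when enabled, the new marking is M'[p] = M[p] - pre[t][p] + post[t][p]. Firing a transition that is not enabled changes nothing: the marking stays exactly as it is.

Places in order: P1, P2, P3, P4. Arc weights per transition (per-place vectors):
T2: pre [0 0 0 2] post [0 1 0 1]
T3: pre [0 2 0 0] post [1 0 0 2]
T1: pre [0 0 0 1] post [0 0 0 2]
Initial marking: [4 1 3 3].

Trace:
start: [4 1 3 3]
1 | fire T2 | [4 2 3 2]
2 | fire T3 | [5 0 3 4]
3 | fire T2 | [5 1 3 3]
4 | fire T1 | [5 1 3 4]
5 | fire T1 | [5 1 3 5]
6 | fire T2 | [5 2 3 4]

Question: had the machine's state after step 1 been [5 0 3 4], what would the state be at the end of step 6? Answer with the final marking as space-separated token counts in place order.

state after step 1 := [5 0 3 4]
2 | fire T3 | [5 0 3 4]
3 | fire T2 | [5 1 3 3]
4 | fire T1 | [5 1 3 4]
5 | fire T1 | [5 1 3 5]
6 | fire T2 | [5 2 3 4]

5 2 3 4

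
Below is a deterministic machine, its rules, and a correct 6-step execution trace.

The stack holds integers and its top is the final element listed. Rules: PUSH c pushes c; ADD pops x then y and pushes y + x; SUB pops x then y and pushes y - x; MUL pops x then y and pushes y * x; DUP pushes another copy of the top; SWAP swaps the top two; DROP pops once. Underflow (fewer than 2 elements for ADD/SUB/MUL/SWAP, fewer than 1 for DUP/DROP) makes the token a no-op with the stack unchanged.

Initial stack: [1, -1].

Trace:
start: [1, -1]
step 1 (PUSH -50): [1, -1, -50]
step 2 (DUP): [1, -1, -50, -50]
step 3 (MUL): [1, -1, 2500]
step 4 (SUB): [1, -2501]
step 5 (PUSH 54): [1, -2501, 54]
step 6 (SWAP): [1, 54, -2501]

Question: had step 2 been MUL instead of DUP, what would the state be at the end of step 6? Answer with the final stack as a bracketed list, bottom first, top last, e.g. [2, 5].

[54, 50]

(re-executing from step 2 with the substitution; state before step 2: [1, -1, -50])
step 2 (MUL): [1, 50]
step 3 (MUL): [50]
step 4 (SUB): [50]
step 5 (PUSH 54): [50, 54]
step 6 (SWAP): [54, 50]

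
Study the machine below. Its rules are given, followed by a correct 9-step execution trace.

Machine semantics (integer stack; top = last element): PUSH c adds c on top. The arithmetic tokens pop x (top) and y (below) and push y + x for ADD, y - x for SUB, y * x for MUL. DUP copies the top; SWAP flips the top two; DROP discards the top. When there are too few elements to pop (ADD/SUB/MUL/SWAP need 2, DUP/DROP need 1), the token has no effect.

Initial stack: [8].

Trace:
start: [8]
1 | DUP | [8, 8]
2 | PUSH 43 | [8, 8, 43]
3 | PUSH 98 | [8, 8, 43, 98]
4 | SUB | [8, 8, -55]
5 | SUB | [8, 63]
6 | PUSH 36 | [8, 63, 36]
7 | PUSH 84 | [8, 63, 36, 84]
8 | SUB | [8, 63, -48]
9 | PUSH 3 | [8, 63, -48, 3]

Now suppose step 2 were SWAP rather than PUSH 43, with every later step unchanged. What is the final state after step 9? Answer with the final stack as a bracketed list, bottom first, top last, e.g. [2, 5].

(re-executing from step 2 with the substitution; state before step 2: [8, 8])
2 | SWAP | [8, 8]
3 | PUSH 98 | [8, 8, 98]
4 | SUB | [8, -90]
5 | SUB | [98]
6 | PUSH 36 | [98, 36]
7 | PUSH 84 | [98, 36, 84]
8 | SUB | [98, -48]
9 | PUSH 3 | [98, -48, 3]

[98, -48, 3]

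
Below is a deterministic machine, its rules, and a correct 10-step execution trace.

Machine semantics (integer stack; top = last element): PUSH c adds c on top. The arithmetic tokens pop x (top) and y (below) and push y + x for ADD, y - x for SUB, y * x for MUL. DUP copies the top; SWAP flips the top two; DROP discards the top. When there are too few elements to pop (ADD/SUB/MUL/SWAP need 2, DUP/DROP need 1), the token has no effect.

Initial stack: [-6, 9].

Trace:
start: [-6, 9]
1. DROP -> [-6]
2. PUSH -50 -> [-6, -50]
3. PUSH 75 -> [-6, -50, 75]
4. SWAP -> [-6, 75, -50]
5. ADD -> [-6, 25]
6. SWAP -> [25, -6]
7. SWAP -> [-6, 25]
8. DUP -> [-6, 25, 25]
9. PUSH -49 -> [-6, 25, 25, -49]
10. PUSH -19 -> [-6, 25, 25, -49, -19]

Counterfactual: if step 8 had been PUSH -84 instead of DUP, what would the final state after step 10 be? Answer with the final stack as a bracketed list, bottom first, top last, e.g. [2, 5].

[-6, 25, -84, -49, -19]

(re-executing from step 8 with the substitution; state before step 8: [-6, 25])
8. PUSH -84 -> [-6, 25, -84]
9. PUSH -49 -> [-6, 25, -84, -49]
10. PUSH -19 -> [-6, 25, -84, -49, -19]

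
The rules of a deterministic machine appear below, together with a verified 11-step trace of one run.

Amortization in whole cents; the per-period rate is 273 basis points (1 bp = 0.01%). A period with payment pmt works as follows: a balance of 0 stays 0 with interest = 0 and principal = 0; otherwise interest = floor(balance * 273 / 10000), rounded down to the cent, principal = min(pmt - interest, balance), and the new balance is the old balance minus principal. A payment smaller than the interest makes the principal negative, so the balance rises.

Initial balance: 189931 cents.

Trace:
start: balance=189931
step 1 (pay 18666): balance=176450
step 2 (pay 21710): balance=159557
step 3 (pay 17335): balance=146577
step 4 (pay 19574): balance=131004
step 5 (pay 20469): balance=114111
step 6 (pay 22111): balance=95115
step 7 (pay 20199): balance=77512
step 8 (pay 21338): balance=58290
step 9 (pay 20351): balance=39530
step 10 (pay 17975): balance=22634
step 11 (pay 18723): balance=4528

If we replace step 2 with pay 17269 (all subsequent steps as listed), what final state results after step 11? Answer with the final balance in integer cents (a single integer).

10187

(re-executing from step 2 with the substitution; state before step 2: balance=176450)
step 2 (pay 17269): balance=163998
step 3 (pay 17335): balance=151140
step 4 (pay 19574): balance=135692
step 5 (pay 20469): balance=118927
step 6 (pay 22111): balance=100062
step 7 (pay 20199): balance=82594
step 8 (pay 21338): balance=63510
step 9 (pay 20351): balance=44892
step 10 (pay 17975): balance=28142
step 11 (pay 18723): balance=10187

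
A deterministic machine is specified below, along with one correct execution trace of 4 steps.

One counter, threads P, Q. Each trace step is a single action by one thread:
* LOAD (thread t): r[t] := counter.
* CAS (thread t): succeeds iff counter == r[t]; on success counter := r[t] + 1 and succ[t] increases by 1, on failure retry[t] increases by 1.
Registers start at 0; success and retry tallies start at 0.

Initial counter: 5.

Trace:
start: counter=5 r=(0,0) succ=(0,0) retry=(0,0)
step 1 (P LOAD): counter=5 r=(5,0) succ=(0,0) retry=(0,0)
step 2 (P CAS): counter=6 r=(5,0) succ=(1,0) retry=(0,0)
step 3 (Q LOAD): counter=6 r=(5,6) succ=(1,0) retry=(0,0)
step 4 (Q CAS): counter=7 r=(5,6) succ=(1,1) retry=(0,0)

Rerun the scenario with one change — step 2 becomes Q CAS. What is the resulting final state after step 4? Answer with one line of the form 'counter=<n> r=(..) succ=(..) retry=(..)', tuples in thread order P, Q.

(re-executing from step 2 with the substitution; state before step 2: counter=5 r=(5,0) succ=(0,0) retry=(0,0))
step 2 (Q CAS): counter=5 r=(5,0) succ=(0,0) retry=(0,1)
step 3 (Q LOAD): counter=5 r=(5,5) succ=(0,0) retry=(0,1)
step 4 (Q CAS): counter=6 r=(5,5) succ=(0,1) retry=(0,1)

counter=6 r=(5,5) succ=(0,1) retry=(0,1)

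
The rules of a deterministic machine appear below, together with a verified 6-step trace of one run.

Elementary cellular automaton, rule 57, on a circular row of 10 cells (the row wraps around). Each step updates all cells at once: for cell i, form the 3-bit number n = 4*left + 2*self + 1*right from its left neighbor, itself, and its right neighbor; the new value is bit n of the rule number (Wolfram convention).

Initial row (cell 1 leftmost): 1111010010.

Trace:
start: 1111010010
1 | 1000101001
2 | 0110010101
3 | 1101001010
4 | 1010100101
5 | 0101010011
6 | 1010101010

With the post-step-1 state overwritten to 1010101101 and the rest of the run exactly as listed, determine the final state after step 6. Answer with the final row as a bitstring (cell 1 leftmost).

state after step 1 := 1010101101
2 | 0101011011
3 | 1010110110
4 | 0101101101
5 | 1011011010
6 | 0110110101

0110110101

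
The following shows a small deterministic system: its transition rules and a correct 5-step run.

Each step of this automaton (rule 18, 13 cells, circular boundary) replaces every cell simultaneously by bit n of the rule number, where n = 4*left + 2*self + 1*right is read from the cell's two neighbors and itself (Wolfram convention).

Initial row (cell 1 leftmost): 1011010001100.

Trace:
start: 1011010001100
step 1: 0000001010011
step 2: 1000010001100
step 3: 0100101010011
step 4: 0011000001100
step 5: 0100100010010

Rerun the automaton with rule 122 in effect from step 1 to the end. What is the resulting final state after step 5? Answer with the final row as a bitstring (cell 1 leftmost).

0110000011000

(re-executing steps 1..5 under rule 122; state before step 1: 1011010001100)
step 1: 0111101011111
step 2: 1100110110001
step 3: 0111111111011
step 4: 1100000001111
step 5: 0110000011000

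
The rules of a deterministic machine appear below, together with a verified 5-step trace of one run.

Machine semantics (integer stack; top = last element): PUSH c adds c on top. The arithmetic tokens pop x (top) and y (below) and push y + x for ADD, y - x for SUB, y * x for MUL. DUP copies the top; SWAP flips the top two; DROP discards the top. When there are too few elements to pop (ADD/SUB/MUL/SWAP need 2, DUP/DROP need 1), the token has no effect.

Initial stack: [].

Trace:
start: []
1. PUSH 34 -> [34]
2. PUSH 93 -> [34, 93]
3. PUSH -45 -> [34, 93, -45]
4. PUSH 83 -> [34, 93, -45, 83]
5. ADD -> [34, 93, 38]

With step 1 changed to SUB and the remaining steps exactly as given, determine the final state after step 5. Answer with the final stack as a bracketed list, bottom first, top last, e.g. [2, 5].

(re-executing from step 1 with the substitution; state before step 1: [])
1. SUB -> []
2. PUSH 93 -> [93]
3. PUSH -45 -> [93, -45]
4. PUSH 83 -> [93, -45, 83]
5. ADD -> [93, 38]

[93, 38]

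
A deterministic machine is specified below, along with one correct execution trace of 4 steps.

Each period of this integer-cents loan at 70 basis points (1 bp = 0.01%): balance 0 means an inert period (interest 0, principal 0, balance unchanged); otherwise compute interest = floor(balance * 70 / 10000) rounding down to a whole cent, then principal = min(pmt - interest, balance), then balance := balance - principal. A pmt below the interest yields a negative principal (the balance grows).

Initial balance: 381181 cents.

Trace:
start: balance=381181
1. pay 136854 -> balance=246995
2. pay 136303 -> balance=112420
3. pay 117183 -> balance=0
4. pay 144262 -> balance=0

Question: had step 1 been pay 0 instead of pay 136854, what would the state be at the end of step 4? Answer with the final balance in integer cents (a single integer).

0

(re-executing from step 1 with the substitution; state before step 1: balance=381181)
1. pay 0 -> balance=383849
2. pay 136303 -> balance=250232
3. pay 117183 -> balance=134800
4. pay 144262 -> balance=0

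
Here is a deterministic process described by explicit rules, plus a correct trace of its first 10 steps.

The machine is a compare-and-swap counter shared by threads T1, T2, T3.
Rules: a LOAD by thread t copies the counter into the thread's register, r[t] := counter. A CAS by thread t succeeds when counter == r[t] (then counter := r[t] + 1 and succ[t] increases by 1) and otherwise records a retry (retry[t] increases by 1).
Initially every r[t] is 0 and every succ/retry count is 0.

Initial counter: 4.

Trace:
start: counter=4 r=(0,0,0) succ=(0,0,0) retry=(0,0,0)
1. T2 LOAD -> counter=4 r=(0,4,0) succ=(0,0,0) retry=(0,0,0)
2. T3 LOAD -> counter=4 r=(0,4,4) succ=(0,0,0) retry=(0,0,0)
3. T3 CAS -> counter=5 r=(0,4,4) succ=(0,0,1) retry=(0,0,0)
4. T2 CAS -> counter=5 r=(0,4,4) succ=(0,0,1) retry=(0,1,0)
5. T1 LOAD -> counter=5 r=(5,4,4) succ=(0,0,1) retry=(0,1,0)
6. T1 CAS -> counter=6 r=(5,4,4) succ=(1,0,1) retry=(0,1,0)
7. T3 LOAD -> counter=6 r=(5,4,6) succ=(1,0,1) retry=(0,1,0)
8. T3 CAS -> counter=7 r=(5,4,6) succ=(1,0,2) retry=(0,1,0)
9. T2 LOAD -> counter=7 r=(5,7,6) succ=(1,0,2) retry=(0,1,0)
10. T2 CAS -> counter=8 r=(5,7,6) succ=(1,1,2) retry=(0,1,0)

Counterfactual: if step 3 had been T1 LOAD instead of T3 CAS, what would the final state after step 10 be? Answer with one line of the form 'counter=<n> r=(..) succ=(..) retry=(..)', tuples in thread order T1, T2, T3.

(re-executing from step 3 with the substitution; state before step 3: counter=4 r=(0,4,4) succ=(0,0,0) retry=(0,0,0))
3. T1 LOAD -> counter=4 r=(4,4,4) succ=(0,0,0) retry=(0,0,0)
4. T2 CAS -> counter=5 r=(4,4,4) succ=(0,1,0) retry=(0,0,0)
5. T1 LOAD -> counter=5 r=(5,4,4) succ=(0,1,0) retry=(0,0,0)
6. T1 CAS -> counter=6 r=(5,4,4) succ=(1,1,0) retry=(0,0,0)
7. T3 LOAD -> counter=6 r=(5,4,6) succ=(1,1,0) retry=(0,0,0)
8. T3 CAS -> counter=7 r=(5,4,6) succ=(1,1,1) retry=(0,0,0)
9. T2 LOAD -> counter=7 r=(5,7,6) succ=(1,1,1) retry=(0,0,0)
10. T2 CAS -> counter=8 r=(5,7,6) succ=(1,2,1) retry=(0,0,0)

counter=8 r=(5,7,6) succ=(1,2,1) retry=(0,0,0)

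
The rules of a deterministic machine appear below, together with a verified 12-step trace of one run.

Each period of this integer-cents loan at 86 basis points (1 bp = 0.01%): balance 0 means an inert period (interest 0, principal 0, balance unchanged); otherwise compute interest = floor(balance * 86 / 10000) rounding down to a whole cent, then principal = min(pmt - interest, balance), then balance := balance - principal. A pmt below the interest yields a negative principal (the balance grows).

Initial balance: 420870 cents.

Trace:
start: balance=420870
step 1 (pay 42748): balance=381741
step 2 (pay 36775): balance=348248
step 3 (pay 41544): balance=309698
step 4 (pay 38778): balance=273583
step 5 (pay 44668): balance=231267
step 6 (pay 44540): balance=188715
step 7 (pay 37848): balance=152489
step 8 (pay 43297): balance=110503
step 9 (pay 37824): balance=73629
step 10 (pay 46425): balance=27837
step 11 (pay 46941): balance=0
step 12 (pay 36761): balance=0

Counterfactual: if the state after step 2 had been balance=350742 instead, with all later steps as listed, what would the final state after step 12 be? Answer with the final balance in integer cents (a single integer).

0

state after step 2 := balance=350742
step 3 (pay 41544): balance=312214
step 4 (pay 38778): balance=276121
step 5 (pay 44668): balance=233827
step 6 (pay 44540): balance=191297
step 7 (pay 37848): balance=155094
step 8 (pay 43297): balance=113130
step 9 (pay 37824): balance=76278
step 10 (pay 46425): balance=30508
step 11 (pay 46941): balance=0
step 12 (pay 36761): balance=0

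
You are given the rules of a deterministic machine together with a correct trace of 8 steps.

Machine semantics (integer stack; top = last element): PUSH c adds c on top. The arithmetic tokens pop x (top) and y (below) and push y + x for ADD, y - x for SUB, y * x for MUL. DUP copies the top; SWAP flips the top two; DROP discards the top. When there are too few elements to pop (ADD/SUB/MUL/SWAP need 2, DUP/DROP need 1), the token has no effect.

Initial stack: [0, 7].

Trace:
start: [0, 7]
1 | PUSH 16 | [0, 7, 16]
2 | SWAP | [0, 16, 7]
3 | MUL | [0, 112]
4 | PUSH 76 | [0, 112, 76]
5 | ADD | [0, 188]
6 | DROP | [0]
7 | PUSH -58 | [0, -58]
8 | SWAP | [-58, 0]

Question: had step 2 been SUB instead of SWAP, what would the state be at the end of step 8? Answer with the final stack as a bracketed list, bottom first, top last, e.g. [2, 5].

[-58]

(re-executing from step 2 with the substitution; state before step 2: [0, 7, 16])
2 | SUB | [0, -9]
3 | MUL | [0]
4 | PUSH 76 | [0, 76]
5 | ADD | [76]
6 | DROP | []
7 | PUSH -58 | [-58]
8 | SWAP | [-58]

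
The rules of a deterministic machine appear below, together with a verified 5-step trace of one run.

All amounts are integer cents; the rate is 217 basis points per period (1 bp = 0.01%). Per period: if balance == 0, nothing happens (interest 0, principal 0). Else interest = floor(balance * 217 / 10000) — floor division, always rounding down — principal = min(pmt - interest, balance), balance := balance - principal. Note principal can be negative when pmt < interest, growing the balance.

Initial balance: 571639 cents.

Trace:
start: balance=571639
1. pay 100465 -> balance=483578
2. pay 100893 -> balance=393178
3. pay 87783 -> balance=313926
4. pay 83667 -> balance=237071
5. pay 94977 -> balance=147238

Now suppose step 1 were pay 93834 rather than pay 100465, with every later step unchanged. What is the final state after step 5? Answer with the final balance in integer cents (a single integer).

154463

(re-executing from step 1 with the substitution; state before step 1: balance=571639)
1. pay 93834 -> balance=490209
2. pay 100893 -> balance=399953
3. pay 87783 -> balance=320848
4. pay 83667 -> balance=244143
5. pay 94977 -> balance=154463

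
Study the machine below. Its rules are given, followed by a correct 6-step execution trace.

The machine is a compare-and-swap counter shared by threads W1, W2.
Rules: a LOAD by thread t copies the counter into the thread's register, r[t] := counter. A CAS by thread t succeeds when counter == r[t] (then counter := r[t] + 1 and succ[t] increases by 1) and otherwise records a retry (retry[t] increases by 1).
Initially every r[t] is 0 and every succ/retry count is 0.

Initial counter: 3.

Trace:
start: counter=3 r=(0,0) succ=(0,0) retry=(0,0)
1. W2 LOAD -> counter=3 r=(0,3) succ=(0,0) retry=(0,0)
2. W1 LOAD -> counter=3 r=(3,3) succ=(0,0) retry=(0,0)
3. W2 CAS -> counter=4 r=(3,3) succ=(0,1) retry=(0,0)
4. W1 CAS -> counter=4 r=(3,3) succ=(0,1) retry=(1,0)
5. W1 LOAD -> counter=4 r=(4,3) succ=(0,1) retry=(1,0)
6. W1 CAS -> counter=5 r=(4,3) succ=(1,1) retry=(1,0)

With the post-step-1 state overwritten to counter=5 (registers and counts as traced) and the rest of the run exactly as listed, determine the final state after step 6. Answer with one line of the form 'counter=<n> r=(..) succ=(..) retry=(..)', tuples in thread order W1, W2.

counter=7 r=(6,3) succ=(2,0) retry=(0,1)

state after step 1 := counter=5 r=(0,3) succ=(0,0) retry=(0,0)
2. W1 LOAD -> counter=5 r=(5,3) succ=(0,0) retry=(0,0)
3. W2 CAS -> counter=5 r=(5,3) succ=(0,0) retry=(0,1)
4. W1 CAS -> counter=6 r=(5,3) succ=(1,0) retry=(0,1)
5. W1 LOAD -> counter=6 r=(6,3) succ=(1,0) retry=(0,1)
6. W1 CAS -> counter=7 r=(6,3) succ=(2,0) retry=(0,1)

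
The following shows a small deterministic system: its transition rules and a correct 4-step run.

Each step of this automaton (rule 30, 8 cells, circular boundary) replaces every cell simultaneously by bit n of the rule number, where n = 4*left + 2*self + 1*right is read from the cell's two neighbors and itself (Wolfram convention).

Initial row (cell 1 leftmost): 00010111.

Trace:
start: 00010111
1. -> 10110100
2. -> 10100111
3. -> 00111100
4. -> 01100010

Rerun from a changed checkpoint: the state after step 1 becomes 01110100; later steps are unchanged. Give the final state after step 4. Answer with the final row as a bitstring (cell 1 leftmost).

state after step 1 := 01110100
2. -> 11000110
3. -> 10101100
4. -> 10101011

10101011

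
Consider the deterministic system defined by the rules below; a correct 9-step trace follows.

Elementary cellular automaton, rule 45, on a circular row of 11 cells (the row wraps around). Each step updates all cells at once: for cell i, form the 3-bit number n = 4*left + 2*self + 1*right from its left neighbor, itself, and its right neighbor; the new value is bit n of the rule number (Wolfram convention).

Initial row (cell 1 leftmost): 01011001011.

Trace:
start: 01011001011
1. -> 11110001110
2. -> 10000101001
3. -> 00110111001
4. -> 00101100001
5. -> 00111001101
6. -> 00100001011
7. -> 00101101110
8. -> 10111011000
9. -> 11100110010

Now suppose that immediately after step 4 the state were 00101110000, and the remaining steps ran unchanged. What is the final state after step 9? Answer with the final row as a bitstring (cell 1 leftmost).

state after step 4 := 00101110000
5. -> 10111000111
6. -> 01100010100
7. -> 01001011101
8. -> 11001110011
9. -> 00001000010

00001000010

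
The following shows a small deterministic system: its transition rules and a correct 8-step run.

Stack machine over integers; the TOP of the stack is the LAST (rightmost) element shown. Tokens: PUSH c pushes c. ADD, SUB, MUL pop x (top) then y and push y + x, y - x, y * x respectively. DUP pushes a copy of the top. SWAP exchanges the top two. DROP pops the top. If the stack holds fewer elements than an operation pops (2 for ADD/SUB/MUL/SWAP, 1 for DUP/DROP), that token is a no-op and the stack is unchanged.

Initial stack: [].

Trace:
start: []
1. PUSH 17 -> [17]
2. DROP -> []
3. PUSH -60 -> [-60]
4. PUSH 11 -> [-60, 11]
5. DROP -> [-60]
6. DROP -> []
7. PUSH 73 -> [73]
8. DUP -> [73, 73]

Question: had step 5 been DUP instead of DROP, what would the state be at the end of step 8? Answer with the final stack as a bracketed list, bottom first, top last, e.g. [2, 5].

(re-executing from step 5 with the substitution; state before step 5: [-60, 11])
5. DUP -> [-60, 11, 11]
6. DROP -> [-60, 11]
7. PUSH 73 -> [-60, 11, 73]
8. DUP -> [-60, 11, 73, 73]

[-60, 11, 73, 73]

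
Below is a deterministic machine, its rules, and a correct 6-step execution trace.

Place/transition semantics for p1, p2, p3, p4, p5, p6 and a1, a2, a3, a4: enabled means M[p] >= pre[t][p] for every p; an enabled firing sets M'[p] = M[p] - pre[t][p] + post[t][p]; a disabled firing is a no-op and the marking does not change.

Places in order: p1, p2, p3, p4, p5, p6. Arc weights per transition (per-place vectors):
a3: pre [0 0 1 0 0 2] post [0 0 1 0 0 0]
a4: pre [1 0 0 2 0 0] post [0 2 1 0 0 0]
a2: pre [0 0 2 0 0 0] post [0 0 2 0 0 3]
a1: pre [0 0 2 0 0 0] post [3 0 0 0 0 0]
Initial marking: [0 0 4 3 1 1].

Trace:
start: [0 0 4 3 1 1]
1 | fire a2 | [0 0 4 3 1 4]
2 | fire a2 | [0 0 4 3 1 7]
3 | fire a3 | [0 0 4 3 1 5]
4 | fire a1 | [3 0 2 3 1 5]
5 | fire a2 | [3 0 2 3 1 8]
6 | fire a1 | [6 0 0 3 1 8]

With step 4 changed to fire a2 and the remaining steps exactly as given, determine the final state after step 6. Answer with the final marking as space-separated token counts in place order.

3 0 2 3 1 11

(re-executing from step 4 with the substitution; state before step 4: [0 0 4 3 1 5])
4 | fire a2 | [0 0 4 3 1 8]
5 | fire a2 | [0 0 4 3 1 11]
6 | fire a1 | [3 0 2 3 1 11]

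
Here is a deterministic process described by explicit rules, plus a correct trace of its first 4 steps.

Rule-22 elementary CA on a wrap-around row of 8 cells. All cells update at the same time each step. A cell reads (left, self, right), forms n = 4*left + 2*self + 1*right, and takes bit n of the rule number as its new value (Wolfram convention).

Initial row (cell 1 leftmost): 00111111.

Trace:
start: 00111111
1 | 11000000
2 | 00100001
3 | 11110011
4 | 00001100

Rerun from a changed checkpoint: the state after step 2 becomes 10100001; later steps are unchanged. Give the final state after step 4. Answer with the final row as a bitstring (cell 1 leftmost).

state after step 2 := 10100001
3 | 00110010
4 | 01001111

01001111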